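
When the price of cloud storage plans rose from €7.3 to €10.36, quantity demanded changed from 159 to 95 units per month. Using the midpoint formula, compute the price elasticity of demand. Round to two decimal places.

%Δq = (95 − 159)/[(159 + 95)/2] = -64/127 ≈ -0.5039.
%ΔP = (10.36 − 7.3)/[(7.3 + 10.36)/2] = 3.06/8.83 ≈ 0.3465.
Arc elasticity E = %Δq/%ΔP ≈ -0.5039/0.3465 ≈ -1.45.
|E| > 1: demand is elastic over this range.

-1.45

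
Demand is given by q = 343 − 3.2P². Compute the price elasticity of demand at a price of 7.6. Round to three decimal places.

At P = 7.6, q = 158.168.
dq/dP = −2·3.2·P = −48.64.
Point elasticity E = (dq/dP)·(P/q) = -48.64 × 7.6/158.168 ≈ -2.337.
|E| > 1, so demand is elastic at this price.

-2.337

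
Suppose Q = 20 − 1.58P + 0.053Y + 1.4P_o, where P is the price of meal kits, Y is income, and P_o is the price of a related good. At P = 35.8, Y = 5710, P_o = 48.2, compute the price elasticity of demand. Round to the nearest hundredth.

Evaluating quantity at (P, Y, P_o) gives Q = 20 − 1.58(35.8) + 0.053(5710) + 1.4(48.2) = 20 − 56.564 + 302.63 + 67.48 = 333.546.
∂Q/∂P = −1.58, so E_p = (−1.58)·(35.8/333.546) ≈ -0.17.
|E_p| < 1: demand is inelastic.

-0.17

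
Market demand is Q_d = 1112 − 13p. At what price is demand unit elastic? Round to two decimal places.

For linear demand Q_d = a − bp, E = −bp/(a − bp). |E| = 1 ⇒ bp = a − bp ⇒ p = a/(2b).
p = 1112/(2·13) ≈ 42.77.

42.77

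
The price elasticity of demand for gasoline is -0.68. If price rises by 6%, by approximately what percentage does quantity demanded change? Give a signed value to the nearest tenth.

-4.1

%ΔQ ≈ E × %ΔP = (-0.68) × (6%) ≈ -4.1%.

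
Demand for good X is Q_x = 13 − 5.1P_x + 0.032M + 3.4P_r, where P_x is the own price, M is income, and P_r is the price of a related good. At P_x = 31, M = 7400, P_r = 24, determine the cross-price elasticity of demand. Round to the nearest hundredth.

Substituting, Q_x = 13 − 5.1(31) + 0.032(7400) + 3.4(24) = 13 − 158.1 + 236.8 + 81.6 = 173.3.
∂Q_x/∂P_r = +3.4, so E_xy = 3.4·(24/173.3) ≈ 0.47.
E_xy > 0: the goods are substitutes.

0.47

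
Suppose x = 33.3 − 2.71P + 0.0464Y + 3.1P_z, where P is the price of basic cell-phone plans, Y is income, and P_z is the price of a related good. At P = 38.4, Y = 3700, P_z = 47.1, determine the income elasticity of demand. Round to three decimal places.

At the given point, x = 33.3 − 2.71(38.4) + 0.0464(3700) + 3.1(47.1) = 33.3 − 104.064 + 171.68 + 146.01 = 246.926.
∂x/∂Y = +0.0464, so E_I = 0.0464·(3700/246.926) ≈ 0.695.
E_I ∈ (0,1): normal good (necessity).

0.695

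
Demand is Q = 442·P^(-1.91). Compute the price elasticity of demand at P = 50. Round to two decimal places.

-1.91

For a Cobb–Douglas (constant-elasticity) form Q = A·P^α·…, the elasticity with respect to P equals the exponent α at every point.
Here the exponent on P is -1.91, so the price elasticity of demand is -1.91.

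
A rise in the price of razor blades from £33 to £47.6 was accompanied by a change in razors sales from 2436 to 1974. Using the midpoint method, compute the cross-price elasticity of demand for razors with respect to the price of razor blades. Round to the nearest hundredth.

-0.58

%ΔQ_x = (1974 − 2436)/[(2436+1974)/2] = -462/2205 ≈ -0.2095.
%ΔP_y = (47.6 − 33)/[(33+47.6)/2] ≈ 0.3623.
E_xy = -0.2095/0.3623 ≈ -0.58.
E_xy < 0, so razors and razor blades are complements.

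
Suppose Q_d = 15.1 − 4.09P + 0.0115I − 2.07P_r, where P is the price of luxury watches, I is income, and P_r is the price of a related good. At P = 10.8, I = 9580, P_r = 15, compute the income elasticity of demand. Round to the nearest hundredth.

2.20

Q_d = 15.1 − 4.09(10.8) + 0.0115(9580) − 2.07(15) = 15.1 − 44.172 + 110.17 − 31.05 = 50.048.
∂Q_d/∂I = +0.0115, so E_I = 0.0115·(9580/50.048) ≈ 2.20.
E_I > 1: normal good (luxury).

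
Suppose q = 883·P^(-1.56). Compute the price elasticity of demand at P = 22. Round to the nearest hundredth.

For a Cobb–Douglas (constant-elasticity) form q = A·P^α·…, the elasticity with respect to P equals the exponent α at every point.
Here the exponent on P is -1.56, so the price elasticity of demand is -1.56.

-1.56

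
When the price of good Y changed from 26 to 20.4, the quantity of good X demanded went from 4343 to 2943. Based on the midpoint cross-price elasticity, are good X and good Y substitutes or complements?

substitutes

%ΔQ_x = (2943 − 4343)/[(4343+2943)/2] = -1400/3643 ≈ -0.3843.
%ΔP_y = (20.4 − 26)/[(26+20.4)/2] ≈ -0.2414.
E_xy = -0.3843/-0.2414 ≈ 1.592.
E_xy > 0, so the goods are substitutes.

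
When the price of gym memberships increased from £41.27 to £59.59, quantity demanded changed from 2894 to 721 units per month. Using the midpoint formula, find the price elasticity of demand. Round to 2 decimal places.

%ΔQ = (721 − 2894)/[(2894 + 721)/2] = -2173/1807.5 ≈ -1.2022.
%Δp = (59.59 − 41.27)/[(41.27 + 59.59)/2] = 18.32/50.43 ≈ 0.3633.
Arc elasticity E = %ΔQ/%Δp ≈ -1.2022/0.3633 ≈ -3.31.
|E| > 1: demand is elastic over this range.

-3.31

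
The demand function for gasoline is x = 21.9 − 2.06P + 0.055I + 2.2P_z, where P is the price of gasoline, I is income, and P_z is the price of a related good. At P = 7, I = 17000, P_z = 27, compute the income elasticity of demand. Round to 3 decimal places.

Substituting, x = 21.9 − 2.06(7) + 0.055(17000) + 2.2(27) = 21.9 − 14.42 + 935 + 59.4 = 1001.88.
∂x/∂I = +0.055, so E_I = 0.055·(17000/1001.88) ≈ 0.933.
E_I ∈ (0,1): normal good (necessity).

0.933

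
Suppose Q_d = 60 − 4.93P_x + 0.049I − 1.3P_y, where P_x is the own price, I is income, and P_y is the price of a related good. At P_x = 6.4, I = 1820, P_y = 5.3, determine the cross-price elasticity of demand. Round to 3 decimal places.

Q_d = 60 − 4.93(6.4) + 0.049(1820) − 1.3(5.3) = 60 − 31.552 + 89.18 − 6.89 = 110.738.
∂Q_d/∂P_y = −1.3, so E_xy = -1.3·(5.3/110.738) ≈ -0.062.
E_xy < 0: the goods are complements.

-0.062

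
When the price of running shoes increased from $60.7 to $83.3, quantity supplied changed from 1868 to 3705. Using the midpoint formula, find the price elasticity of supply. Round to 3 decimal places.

%ΔQ = (3705 − 1868)/[(1868 + 3705)/2] = 1837/2786.5 ≈ 0.6592.
%Δp = (83.3 − 60.7)/[(60.7 + 83.3)/2] = 22.6/72 ≈ 0.3139.
Arc elasticity E = %ΔQ/%Δp ≈ 0.6592/0.3139 ≈ 2.100.
|E| > 1: supply is elastic over this range.

2.100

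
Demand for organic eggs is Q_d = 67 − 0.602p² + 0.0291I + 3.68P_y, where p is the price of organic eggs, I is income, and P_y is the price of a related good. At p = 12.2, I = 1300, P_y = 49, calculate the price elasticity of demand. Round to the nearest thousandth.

At the given point, Q_d = 67 − 0.602(12.2)² + 0.0291(1300) + 3.68(49) = 67 − 89.6017 + 37.83 + 180.32 = 195.5483.
∂Q_d/∂p = −2·0.602·p = -14.6888, so E_p = -14.6888·(12.2/195.5483) ≈ -0.916.
|E_p| < 1: demand is inelastic.

-0.916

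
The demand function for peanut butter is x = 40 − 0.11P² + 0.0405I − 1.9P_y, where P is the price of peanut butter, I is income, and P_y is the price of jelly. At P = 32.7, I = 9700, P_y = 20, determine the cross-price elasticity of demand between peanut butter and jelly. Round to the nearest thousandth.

x = 40 − 0.11(32.7)² + 0.0405(9700) − 1.9(20) = 40 − 117.6219 + 392.85 − 38 = 277.2281.
∂x/∂P_y = −1.9, so E_xy = -1.9·(20/277.2281) ≈ -0.137.
E_xy < 0: the goods are complements.

-0.137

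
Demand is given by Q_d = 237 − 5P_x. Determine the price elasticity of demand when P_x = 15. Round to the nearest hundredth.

-0.46

At P_x = 15, Q_d = 162.
dQ_d/dP_x = −5.
Point elasticity E = (dQ_d/dP_x)·(P_x/Q_d) = -5 × 15/162 ≈ -0.46.
|E| < 1, so demand is inelastic at this price.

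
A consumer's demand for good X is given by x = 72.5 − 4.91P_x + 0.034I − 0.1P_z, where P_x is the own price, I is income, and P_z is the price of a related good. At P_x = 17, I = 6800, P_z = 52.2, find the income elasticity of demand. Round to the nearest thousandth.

Evaluating quantity at (P_x, I, P_z) gives x = 72.5 − 4.91(17) + 0.034(6800) − 0.1(52.2) = 72.5 − 83.47 + 231.2 − 5.22 = 215.01.
∂x/∂I = +0.034, so E_I = 0.034·(6800/215.01) ≈ 1.075.
E_I > 1: normal good (luxury).

1.075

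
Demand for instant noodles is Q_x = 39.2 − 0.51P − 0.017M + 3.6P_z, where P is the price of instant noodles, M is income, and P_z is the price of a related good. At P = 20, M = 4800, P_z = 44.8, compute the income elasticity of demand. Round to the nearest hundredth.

-0.75

Evaluating quantity at (P, M, P_z) gives Q_x = 39.2 − 0.51(20) − 0.017(4800) + 3.6(44.8) = 39.2 − 10.2 − 81.6 + 161.28 = 108.68.
∂Q_x/∂M = −0.017, so E_I = -0.017·(4800/108.68) ≈ -0.75.
E_I < 0: inferior good.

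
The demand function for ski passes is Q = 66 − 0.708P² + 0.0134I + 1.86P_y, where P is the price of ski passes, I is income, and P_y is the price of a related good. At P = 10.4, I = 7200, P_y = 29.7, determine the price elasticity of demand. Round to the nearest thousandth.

-1.085

Q = 66 − 0.708(10.4)² + 0.0134(7200) + 1.86(29.7) = 66 − 76.5773 + 96.48 + 55.242 = 141.1447.
∂Q/∂P = −2·0.708·P = -14.7264, so E_p = -14.7264·(10.4/141.1447) ≈ -1.085.
|E_p| > 1: demand is elastic.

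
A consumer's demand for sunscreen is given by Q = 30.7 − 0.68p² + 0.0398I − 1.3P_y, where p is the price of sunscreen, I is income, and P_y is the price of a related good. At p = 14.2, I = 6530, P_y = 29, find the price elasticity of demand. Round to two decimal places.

Q = 30.7 − 0.68(14.2)² + 0.0398(6530) − 1.3(29) = 30.7 − 137.1152 + 259.894 − 37.7 = 115.7788.
∂Q/∂p = −2·0.68·p = -19.312, so E_p = -19.312·(14.2/115.7788) ≈ -2.37.
|E_p| > 1: demand is elastic.

-2.37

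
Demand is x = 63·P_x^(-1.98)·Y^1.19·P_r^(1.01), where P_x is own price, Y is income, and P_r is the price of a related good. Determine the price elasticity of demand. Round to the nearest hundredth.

-1.98

For a Cobb–Douglas (constant-elasticity) form x = A·P_x^α·…, the elasticity with respect to P_x equals the exponent α at every point.
Here the exponent on P_x is -1.98, so the price elasticity of demand is -1.98.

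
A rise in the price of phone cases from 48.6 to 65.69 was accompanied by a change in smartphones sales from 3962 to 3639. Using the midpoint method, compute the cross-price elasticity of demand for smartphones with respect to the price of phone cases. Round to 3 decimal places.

-0.284

%ΔQ_x = (3639 − 3962)/[(3962+3639)/2] = -323/3800.5 ≈ -0.0850.
%ΔP_y = (65.69 − 48.6)/[(48.6+65.69)/2] ≈ 0.2991.
E_xy = -0.0850/0.2991 ≈ -0.284.
E_xy < 0, so smartphones and phone cases are complements.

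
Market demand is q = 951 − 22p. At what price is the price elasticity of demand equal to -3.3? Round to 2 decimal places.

Set −bp/(a − bp) = −3.3 ⇒ bp = 3.3(a − bp) ⇒ bp(1+3.3) = 3.3·a.
p = 3.3·951/(22·4.3) ≈ 33.17.

33.17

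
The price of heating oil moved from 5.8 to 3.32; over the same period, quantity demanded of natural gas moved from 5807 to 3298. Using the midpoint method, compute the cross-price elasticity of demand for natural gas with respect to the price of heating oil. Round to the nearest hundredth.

1.01

%ΔQ_x = (3298 − 5807)/[(5807+3298)/2] = -2509/4552.5 ≈ -0.5511.
%ΔP_y = (3.32 − 5.8)/[(5.8+3.32)/2] ≈ -0.5439.
E_xy = -0.5511/-0.5439 ≈ 1.01.
E_xy > 0, so natural gas and heating oil are substitutes.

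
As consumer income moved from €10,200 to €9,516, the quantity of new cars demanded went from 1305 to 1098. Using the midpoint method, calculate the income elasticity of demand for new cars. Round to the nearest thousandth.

%ΔQ = (1098 − 1305)/[(1305+1098)/2] = -207/1201.5 ≈ -0.1723.
%ΔI = (9,516 − 10,200)/[(10,200+9,516)/2] = -684/9858 ≈ -0.0694.
E_I = %ΔQ/%ΔI ≈ 2.483.
E_I > 1: normal good (luxury).

2.483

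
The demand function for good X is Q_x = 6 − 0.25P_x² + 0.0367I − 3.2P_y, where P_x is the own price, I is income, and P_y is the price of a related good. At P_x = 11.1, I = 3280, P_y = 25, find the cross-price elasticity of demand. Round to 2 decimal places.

At the given point, Q_x = 6 − 0.25(11.1)² + 0.0367(3280) − 3.2(25) = 6 − 30.8025 + 120.376 − 80 = 15.5735.
∂Q_x/∂P_y = −3.2, so E_xy = -3.2·(25/15.5735) ≈ -5.14.
E_xy < 0: the goods are complements.

-5.14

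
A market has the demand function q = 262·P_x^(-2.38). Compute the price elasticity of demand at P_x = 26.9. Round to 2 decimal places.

For a Cobb–Douglas (constant-elasticity) form q = A·P_x^α·…, the elasticity with respect to P_x equals the exponent α at every point.
Here the exponent on P_x is -2.38, so the price elasticity of demand is -2.38.

-2.38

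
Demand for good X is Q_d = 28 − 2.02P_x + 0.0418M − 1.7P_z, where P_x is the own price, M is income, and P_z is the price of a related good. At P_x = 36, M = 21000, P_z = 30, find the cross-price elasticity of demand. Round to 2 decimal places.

-0.07

At the given point, Q_d = 28 − 2.02(36) + 0.0418(21000) − 1.7(30) = 28 − 72.72 + 877.8 − 51 = 782.08.
∂Q_d/∂P_z = −1.7, so E_xy = -1.7·(30/782.08) ≈ -0.07.
E_xy < 0: the goods are complements.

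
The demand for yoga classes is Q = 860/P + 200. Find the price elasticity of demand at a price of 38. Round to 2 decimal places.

-0.10

At P = 38, Q = 222.6316.
dQ/dP = −860/P² = −0.5956.
Point elasticity E = (dQ/dP)·(P/Q) = -0.5956 × 38/222.6316 ≈ -0.10.
|E| < 1, so demand is inelastic at this price.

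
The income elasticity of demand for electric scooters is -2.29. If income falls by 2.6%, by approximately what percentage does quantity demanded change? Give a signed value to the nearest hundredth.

5.95

%ΔQ ≈ E × %ΔI = (-2.29) × (-2.6%) ≈ 5.95%.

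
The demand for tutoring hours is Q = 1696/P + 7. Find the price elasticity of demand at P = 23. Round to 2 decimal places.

-0.91

At P = 23, Q = 80.7391.
dQ/dP = −1696/P² = −3.206.
Point elasticity E = (dQ/dP)·(P/Q) = -3.206 × 23/80.7391 ≈ -0.91.
|E| < 1, so demand is inelastic at this price.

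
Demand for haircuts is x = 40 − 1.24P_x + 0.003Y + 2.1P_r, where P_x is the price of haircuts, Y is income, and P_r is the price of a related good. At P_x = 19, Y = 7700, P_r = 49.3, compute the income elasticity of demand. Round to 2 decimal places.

First evaluate x: 40 − 1.24(19) + 0.003(7700) + 2.1(49.3) = 40 − 23.56 + 23.1 + 103.53 = 143.07.
∂x/∂Y = +0.003, so E_I = 0.003·(7700/143.07) ≈ 0.16.
E_I ∈ (0,1): normal good (necessity).

0.16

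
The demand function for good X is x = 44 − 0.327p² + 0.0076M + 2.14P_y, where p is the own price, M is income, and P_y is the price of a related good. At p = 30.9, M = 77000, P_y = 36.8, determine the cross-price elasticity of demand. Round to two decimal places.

At the given point, x = 44 − 0.327(30.9)² + 0.0076(77000) + 2.14(36.8) = 44 − 312.2229 + 585.2 + 78.752 = 395.7291.
∂x/∂P_y = +2.14, so E_xy = 2.14·(36.8/395.7291) ≈ 0.20.
E_xy > 0: the goods are substitutes.

0.20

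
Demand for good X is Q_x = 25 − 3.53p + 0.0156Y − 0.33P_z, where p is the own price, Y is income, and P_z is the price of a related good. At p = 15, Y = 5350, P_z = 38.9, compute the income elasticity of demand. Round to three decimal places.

1.956

Evaluating quantity at (p, Y, P_z) gives Q_x = 25 − 3.53(15) + 0.0156(5350) − 0.33(38.9) = 25 − 52.95 + 83.46 − 12.837 = 42.673.
∂Q_x/∂Y = +0.0156, so E_I = 0.0156·(5350/42.673) ≈ 1.956.
E_I > 1: normal good (luxury).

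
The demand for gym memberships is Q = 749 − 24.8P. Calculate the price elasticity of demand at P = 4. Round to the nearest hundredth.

At P = 4, Q = 649.8.
dQ/dP = −24.8.
Point elasticity E = (dQ/dP)·(P/Q) = -24.8 × 4/649.8 ≈ -0.15.
|E| < 1, so demand is inelastic at this price.

-0.15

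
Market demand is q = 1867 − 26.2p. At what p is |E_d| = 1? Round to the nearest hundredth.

35.63

For linear demand q = a − bp, E = −bp/(a − bp). |E| = 1 ⇒ bp = a − bp ⇒ p = a/(2b).
p = 1867/(2·26.2) ≈ 35.63.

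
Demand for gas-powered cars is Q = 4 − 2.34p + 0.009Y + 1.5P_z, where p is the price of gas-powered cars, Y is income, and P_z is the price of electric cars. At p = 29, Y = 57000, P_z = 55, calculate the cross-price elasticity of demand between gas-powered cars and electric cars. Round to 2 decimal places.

0.16

At the given point, Q = 4 − 2.34(29) + 0.009(57000) + 1.5(55) = 4 − 67.86 + 513 + 82.5 = 531.64.
∂Q/∂P_z = +1.5, so E_xy = 1.5·(55/531.64) ≈ 0.16.
E_xy > 0: the goods are substitutes.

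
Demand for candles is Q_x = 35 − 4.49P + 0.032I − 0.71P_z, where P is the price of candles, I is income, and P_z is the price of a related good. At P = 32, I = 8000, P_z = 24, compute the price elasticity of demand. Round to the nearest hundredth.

-1.10

Substituting, Q_x = 35 − 4.49(32) + 0.032(8000) − 0.71(24) = 35 − 143.68 + 256 − 17.04 = 130.28.
∂Q_x/∂P = −4.49, so E_p = (−4.49)·(32/130.28) ≈ -1.10.
|E_p| > 1: demand is elastic.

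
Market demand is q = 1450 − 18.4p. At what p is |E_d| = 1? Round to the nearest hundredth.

39.40

For linear demand q = a − bp, E = −bp/(a − bp). |E| = 1 ⇒ bp = a − bp ⇒ p = a/(2b).
p = 1450/(2·18.4) ≈ 39.40.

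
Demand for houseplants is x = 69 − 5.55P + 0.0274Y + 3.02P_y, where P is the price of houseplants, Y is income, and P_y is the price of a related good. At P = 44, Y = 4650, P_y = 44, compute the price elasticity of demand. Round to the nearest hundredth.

First evaluate x: 69 − 5.55(44) + 0.0274(4650) + 3.02(44) = 69 − 244.2 + 127.41 + 132.88 = 85.09.
∂x/∂P = −5.55, so E_p = (−5.55)·(44/85.09) ≈ -2.87.
|E_p| > 1: demand is elastic.

-2.87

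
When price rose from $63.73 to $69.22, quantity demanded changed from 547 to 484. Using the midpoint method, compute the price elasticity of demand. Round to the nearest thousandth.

-1.480

%ΔQ = (484 − 547)/[(547 + 484)/2] = -63/515.5 ≈ -0.1222.
%Δp = (69.22 − 63.73)/[(63.73 + 69.22)/2] = 5.49/66.475 ≈ 0.0826.
Arc elasticity E = %ΔQ/%Δp ≈ -0.1222/0.0826 ≈ -1.480.
|E| > 1: demand is elastic over this range.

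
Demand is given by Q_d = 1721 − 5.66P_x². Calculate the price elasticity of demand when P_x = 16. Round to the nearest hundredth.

At P_x = 16, Q_d = 272.04.
dQ_d/dP_x = −2·5.66·P_x = −181.12.
Point elasticity E = (dQ_d/dP_x)·(P_x/Q_d) = -181.12 × 16/272.04 ≈ -10.65.
|E| > 1, so demand is elastic at this price.

-10.65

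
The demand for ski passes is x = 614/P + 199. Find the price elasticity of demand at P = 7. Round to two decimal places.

At P = 7, x = 286.7143.
dx/dP = −614/P² = −12.5306.
Point elasticity E = (dx/dP)·(P/x) = -12.5306 × 7/286.7143 ≈ -0.31.
|E| < 1, so demand is inelastic at this price.

-0.31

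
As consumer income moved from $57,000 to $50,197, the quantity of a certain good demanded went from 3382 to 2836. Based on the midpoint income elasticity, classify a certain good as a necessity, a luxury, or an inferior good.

luxury

%ΔQ = (2836 − 3382)/[(3382+2836)/2] = -546/3109 ≈ -0.1756.
%ΔI = (50,197 − 57,000)/[(57,000+50,197)/2] = -6803/53598.5 ≈ -0.1269.
E_I = %ΔQ/%ΔI ≈ 1.384.
E_I > 1: normal good (luxury).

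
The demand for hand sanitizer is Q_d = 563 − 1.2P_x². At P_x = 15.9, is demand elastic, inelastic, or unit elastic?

At P_x = 15.9, Q_d = 259.628.
dQ_d/dP_x = −2·1.2·P_x = −38.16.
Point elasticity E = (dQ_d/dP_x)·(P_x/Q_d) = -38.16 × 15.9/259.628 ≈ -2.337.
|E| ≈ 2.337 > 1, so demand is elastic.

elastic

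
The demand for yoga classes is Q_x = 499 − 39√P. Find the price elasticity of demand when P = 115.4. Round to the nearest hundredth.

-2.62

At P = 115.4, Q_x = 80.0449.
dQ_x/dP = −39/(2√P) = −39/(2·10.7424).
Point elasticity E = (dQ_x/dP)·(P/Q_x) = -1.8152 × 115.4/80.0449 ≈ -2.62.
|E| > 1, so demand is elastic at this price.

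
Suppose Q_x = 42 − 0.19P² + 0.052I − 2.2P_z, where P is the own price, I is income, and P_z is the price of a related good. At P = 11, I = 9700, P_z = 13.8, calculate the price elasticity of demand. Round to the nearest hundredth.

-0.09

At the given point, Q_x = 42 − 0.19(11)² + 0.052(9700) − 2.2(13.8) = 42 − 22.99 + 504.4 − 30.36 = 493.05.
∂Q_x/∂P = −2·0.19·P = -4.18, so E_p = -4.18·(11/493.05) ≈ -0.09.
|E_p| < 1: demand is inelastic.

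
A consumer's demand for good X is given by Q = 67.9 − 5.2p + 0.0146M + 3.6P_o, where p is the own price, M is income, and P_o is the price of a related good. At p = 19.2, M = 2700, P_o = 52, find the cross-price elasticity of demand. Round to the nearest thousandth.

0.962

Evaluating quantity at (p, M, P_o) gives Q = 67.9 − 5.2(19.2) + 0.0146(2700) + 3.6(52) = 67.9 − 99.84 + 39.42 + 187.2 = 194.68.
∂Q/∂P_o = +3.6, so E_xy = 3.6·(52/194.68) ≈ 0.962.
E_xy > 0: the goods are substitutes.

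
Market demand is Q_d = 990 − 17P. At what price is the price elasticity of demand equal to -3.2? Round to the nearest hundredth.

44.37

Set −bP/(a − bP) = −3.2 ⇒ bP = 3.2(a − bP) ⇒ bP(1+3.2) = 3.2·a.
P = 3.2·990/(17·4.2) ≈ 44.37.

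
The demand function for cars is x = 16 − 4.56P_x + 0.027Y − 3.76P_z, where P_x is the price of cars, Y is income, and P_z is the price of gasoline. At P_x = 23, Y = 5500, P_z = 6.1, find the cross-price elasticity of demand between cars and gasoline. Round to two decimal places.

-0.63

First evaluate x: 16 − 4.56(23) + 0.027(5500) − 3.76(6.1) = 16 − 104.88 + 148.5 − 22.936 = 36.684.
∂x/∂P_z = −3.76, so E_xy = -3.76·(6.1/36.684) ≈ -0.63.
E_xy < 0: the goods are complements.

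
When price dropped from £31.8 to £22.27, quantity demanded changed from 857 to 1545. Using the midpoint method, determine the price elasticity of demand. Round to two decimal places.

%ΔQ = (1545 − 857)/[(857 + 1545)/2] = 688/1201 ≈ 0.5729.
%ΔP = (22.27 − 31.8)/[(31.8 + 22.27)/2] = -9.53/27.035 ≈ -0.3525.
Arc elasticity E = %ΔQ/%ΔP ≈ 0.5729/-0.3525 ≈ -1.63.
|E| > 1: demand is elastic over this range.

-1.63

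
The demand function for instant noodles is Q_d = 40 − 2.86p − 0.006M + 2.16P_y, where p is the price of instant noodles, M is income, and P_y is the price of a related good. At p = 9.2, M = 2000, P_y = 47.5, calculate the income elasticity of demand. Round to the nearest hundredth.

Q_d = 40 − 2.86(9.2) − 0.006(2000) + 2.16(47.5) = 40 − 26.312 − 12 + 102.6 = 104.288.
∂Q_d/∂M = −0.006, so E_I = -0.006·(2000/104.288) ≈ -0.12.
E_I < 0: inferior good.

-0.12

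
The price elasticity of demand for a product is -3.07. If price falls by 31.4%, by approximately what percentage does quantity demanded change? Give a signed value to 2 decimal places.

96.40

%ΔQ ≈ E × %ΔP = (-3.07) × (-31.4%) ≈ 96.40%.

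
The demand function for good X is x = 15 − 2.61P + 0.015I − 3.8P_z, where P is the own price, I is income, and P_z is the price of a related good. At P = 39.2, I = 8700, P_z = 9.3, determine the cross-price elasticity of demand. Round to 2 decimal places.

-4.50

x = 15 − 2.61(39.2) + 0.015(8700) − 3.8(9.3) = 15 − 102.312 + 130.5 − 35.34 = 7.848.
∂x/∂P_z = −3.8, so E_xy = -3.8·(9.3/7.848) ≈ -4.50.
E_xy < 0: the goods are complements.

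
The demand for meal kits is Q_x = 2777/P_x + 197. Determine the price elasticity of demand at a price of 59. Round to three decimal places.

At P_x = 59, Q_x = 244.0678.
dQ_x/dP_x = −2777/P_x² = −0.7978.
Point elasticity E = (dQ_x/dP_x)·(P_x/Q_x) = -0.7978 × 59/244.0678 ≈ -0.193.
|E| < 1, so demand is inelastic at this price.

-0.193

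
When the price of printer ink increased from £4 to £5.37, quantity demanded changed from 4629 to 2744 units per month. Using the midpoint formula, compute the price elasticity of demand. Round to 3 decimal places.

-1.749

%ΔQ = (2744 − 4629)/[(4629 + 2744)/2] = -1885/3686.5 ≈ -0.5113.
%ΔP = (5.37 − 4)/[(4 + 5.37)/2] = 1.37/4.685 ≈ 0.2924.
Arc elasticity E = %ΔQ/%ΔP ≈ -0.5113/0.2924 ≈ -1.749.
|E| > 1: demand is elastic over this range.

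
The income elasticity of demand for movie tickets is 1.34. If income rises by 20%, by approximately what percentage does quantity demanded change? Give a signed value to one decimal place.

26.8

%ΔQ ≈ E × %ΔI = (1.34) × (20%) = 26.8%.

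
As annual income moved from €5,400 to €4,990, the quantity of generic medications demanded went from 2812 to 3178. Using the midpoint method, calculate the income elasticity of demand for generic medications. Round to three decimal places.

-1.548

%ΔQ = (3178 − 2812)/[(2812+3178)/2] = 366/2995 ≈ 0.1222.
%ΔM = (4,990 − 5,400)/[(5,400+4,990)/2] = -410/5195 ≈ -0.0789.
E_I = %ΔQ/%ΔM ≈ -1.548.
E_I < 0: inferior good.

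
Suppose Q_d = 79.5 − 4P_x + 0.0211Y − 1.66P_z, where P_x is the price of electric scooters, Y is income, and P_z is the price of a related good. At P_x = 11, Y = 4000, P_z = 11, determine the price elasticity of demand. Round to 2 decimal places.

-0.43

Q_d = 79.5 − 4(11) + 0.0211(4000) − 1.66(11) = 79.5 − 44 + 84.4 − 18.26 = 101.64.
∂Q_d/∂P_x = −4, so E_p = (−4)·(11/101.64) ≈ -0.43.
|E_p| < 1: demand is inelastic.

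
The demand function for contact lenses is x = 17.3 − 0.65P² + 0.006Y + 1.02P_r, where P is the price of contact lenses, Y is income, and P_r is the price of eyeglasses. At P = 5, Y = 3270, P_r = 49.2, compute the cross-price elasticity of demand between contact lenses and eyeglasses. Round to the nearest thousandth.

0.708

Substituting, x = 17.3 − 0.65(5)² + 0.006(3270) + 1.02(49.2) = 17.3 − 16.25 + 19.62 + 50.184 = 70.854.
∂x/∂P_r = +1.02, so E_xy = 1.02·(49.2/70.854) ≈ 0.708.
E_xy > 0: the goods are substitutes.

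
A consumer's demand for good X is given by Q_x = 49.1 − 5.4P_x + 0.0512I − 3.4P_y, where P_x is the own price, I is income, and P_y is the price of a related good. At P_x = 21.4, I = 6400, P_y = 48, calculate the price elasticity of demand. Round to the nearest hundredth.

-1.18

Substituting, Q_x = 49.1 − 5.4(21.4) + 0.0512(6400) − 3.4(48) = 49.1 − 115.56 + 327.68 − 163.2 = 98.02.
∂Q_x/∂P_x = −5.4, so E_p = (−5.4)·(21.4/98.02) ≈ -1.18.
|E_p| > 1: demand is elastic.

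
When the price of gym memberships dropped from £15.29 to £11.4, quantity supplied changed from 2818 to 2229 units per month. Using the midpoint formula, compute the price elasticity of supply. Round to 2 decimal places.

0.80

%ΔQ = (2229 − 2818)/[(2818 + 2229)/2] = -589/2523.5 ≈ -0.2334.
%ΔP = (11.4 − 15.29)/[(15.29 + 11.4)/2] = -3.89/13.345 ≈ -0.2915.
Arc elasticity E = %ΔQ/%ΔP ≈ -0.2334/-0.2915 ≈ 0.80.
|E| < 1: supply is inelastic over this range.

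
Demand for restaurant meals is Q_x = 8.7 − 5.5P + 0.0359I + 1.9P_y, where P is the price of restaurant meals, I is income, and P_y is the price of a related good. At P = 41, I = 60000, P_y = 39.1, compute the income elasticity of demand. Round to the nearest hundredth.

First evaluate Q_x: 8.7 − 5.5(41) + 0.0359(60000) + 1.9(39.1) = 8.7 − 225.5 + 2154 + 74.29 = 2011.49.
∂Q_x/∂I = +0.0359, so E_I = 0.0359·(60000/2011.49) ≈ 1.07.
E_I > 1: normal good (luxury).

1.07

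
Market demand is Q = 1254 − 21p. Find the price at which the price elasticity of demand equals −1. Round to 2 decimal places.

For linear demand Q = a − bp, E = −bp/(a − bp). |E| = 1 ⇒ bp = a − bp ⇒ p = a/(2b).
p = 1254/(2·21) ≈ 29.86.

29.86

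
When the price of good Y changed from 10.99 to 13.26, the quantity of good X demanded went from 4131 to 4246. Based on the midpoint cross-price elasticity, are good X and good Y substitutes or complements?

%ΔQ_x = (4246 − 4131)/[(4131+4246)/2] = 115/4188.5 ≈ 0.0275.
%ΔP_y = (13.26 − 10.99)/[(10.99+13.26)/2] ≈ 0.1872.
E_xy = 0.0275/0.1872 ≈ 0.147.
E_xy > 0, so the goods are substitutes.

substitutes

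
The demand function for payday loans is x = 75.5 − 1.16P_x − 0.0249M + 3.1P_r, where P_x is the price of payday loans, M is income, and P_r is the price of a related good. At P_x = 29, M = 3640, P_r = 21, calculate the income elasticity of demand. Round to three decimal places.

-5.552

x = 75.5 − 1.16(29) − 0.0249(3640) + 3.1(21) = 75.5 − 33.64 − 90.636 + 65.1 = 16.324.
∂x/∂M = −0.0249, so E_I = -0.0249·(3640/16.324) ≈ -5.552.
E_I < 0: inferior good.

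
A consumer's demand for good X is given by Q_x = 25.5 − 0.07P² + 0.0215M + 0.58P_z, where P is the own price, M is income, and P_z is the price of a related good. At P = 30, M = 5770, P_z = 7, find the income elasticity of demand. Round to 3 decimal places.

Substituting, Q_x = 25.5 − 0.07(30)² + 0.0215(5770) + 0.58(7) = 25.5 − 63 + 124.055 + 4.06 = 90.615.
∂Q_x/∂M = +0.0215, so E_I = 0.0215·(5770/90.615) ≈ 1.369.
E_I > 1: normal good (luxury).

1.369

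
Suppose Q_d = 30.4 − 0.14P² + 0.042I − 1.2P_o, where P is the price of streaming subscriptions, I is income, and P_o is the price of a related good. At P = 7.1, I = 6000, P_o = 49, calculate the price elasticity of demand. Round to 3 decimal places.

-0.065

Evaluating quantity at (P, I, P_o) gives Q_d = 30.4 − 0.14(7.1)² + 0.042(6000) − 1.2(49) = 30.4 − 7.0574 + 252 − 58.8 = 216.5426.
∂Q_d/∂P = −2·0.14·P = -1.988, so E_p = -1.988·(7.1/216.5426) ≈ -0.065.
|E_p| < 1: demand is inelastic.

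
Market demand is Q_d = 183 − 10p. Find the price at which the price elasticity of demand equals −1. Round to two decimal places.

For linear demand Q_d = a − bp, E = −bp/(a − bp). |E| = 1 ⇒ bp = a − bp ⇒ p = a/(2b).
p = 183/(2·10) = 9.15.

9.15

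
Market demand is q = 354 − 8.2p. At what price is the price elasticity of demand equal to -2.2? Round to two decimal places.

Set −bp/(a − bp) = −2.2 ⇒ bp = 2.2(a − bp) ⇒ bp(1+2.2) = 2.2·a.
p = 2.2·354/(8.2·3.2) ≈ 29.68.

29.68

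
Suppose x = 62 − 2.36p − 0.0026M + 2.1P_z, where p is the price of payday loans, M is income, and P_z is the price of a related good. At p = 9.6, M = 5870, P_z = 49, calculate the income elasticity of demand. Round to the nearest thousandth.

Substituting, x = 62 − 2.36(9.6) − 0.0026(5870) + 2.1(49) = 62 − 22.656 − 15.262 + 102.9 = 126.982.
∂x/∂M = −0.0026, so E_I = -0.0026·(5870/126.982) ≈ -0.120.
E_I < 0: inferior good.

-0.120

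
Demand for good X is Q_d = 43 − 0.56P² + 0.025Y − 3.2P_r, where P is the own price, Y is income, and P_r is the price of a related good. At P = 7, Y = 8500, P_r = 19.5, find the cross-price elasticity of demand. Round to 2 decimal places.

Evaluating quantity at (P, Y, P_r) gives Q_d = 43 − 0.56(7)² + 0.025(8500) − 3.2(19.5) = 43 − 27.44 + 212.5 − 62.4 = 165.66.
∂Q_d/∂P_r = −3.2, so E_xy = -3.2·(19.5/165.66) ≈ -0.38.
E_xy < 0: the goods are complements.

-0.38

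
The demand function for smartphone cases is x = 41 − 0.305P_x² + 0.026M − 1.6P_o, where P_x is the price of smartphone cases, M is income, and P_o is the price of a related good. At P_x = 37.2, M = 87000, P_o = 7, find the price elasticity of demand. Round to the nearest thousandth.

-0.451

Substituting, x = 41 − 0.305(37.2)² + 0.026(87000) − 1.6(7) = 41 − 422.0712 + 2262 − 11.2 = 1869.7288.
∂x/∂P_x = −2·0.305·P_x = -22.692, so E_p = -22.692·(37.2/1869.7288) ≈ -0.451.
|E_p| < 1: demand is inelastic.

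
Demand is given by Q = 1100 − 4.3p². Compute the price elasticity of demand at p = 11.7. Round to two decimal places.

At p = 11.7, Q = 511.373.
dQ/dp = −2·4.3·p = −100.62.
Point elasticity E = (dQ/dp)·(p/Q) = -100.62 × 11.7/511.373 ≈ -2.30.
|E| > 1, so demand is elastic at this price.

-2.30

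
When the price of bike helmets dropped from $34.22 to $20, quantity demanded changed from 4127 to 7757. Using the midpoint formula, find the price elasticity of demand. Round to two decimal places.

%Δq = (7757 − 4127)/[(4127 + 7757)/2] = 3630/5942 ≈ 0.6109.
%Δp = (20 − 34.22)/[(34.22 + 20)/2] = -14.22/27.11 ≈ -0.5245.
Arc elasticity E = %Δq/%Δp ≈ 0.6109/-0.5245 ≈ -1.16.
|E| > 1: demand is elastic over this range.

-1.16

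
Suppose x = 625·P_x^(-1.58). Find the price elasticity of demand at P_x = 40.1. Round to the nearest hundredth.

-1.58

For a Cobb–Douglas (constant-elasticity) form x = A·P_x^α·…, the elasticity with respect to P_x equals the exponent α at every point.
Here the exponent on P_x is -1.58, so the price elasticity of demand is -1.58.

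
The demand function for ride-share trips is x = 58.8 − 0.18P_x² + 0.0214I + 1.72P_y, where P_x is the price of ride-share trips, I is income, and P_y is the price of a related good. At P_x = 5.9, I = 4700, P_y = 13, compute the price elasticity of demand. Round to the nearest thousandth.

At the given point, x = 58.8 − 0.18(5.9)² + 0.0214(4700) + 1.72(13) = 58.8 − 6.2658 + 100.58 + 22.36 = 175.4742.
∂x/∂P_x = −2·0.18·P_x = -2.124, so E_p = -2.124·(5.9/175.4742) ≈ -0.071.
|E_p| < 1: demand is inelastic.

-0.071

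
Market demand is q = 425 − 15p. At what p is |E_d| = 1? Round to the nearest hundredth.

For linear demand q = a − bp, E = −bp/(a − bp). |E| = 1 ⇒ bp = a − bp ⇒ p = a/(2b).
p = 425/(2·15) ≈ 14.17.

14.17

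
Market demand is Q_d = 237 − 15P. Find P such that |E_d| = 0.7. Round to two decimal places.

Set −bP/(a − bP) = −0.7 ⇒ bP = 0.7(a − bP) ⇒ bP(1+0.7) = 0.7·a.
P = 0.7·237/(15·1.7) ≈ 6.51.

6.51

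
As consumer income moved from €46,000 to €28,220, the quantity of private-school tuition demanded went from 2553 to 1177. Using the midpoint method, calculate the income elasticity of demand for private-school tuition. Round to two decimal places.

1.54

%ΔQ = (1177 − 2553)/[(2553+1177)/2] = -1376/1865 ≈ -0.7378.
%ΔI = (28,220 − 46,000)/[(46,000+28,220)/2] = -17780/37110 ≈ -0.4791.
E_I = %ΔQ/%ΔI ≈ 1.54.
E_I > 1: normal good (luxury).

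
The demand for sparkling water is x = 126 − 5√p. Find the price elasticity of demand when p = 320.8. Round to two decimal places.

-1.23

At p = 320.8, x = 36.4455.
dx/dp = −5/(2√p) = −5/(2·17.9109).
Point elasticity E = (dx/dp)·(p/x) = -0.1396 × 320.8/36.4455 ≈ -1.23.
|E| > 1, so demand is elastic at this price.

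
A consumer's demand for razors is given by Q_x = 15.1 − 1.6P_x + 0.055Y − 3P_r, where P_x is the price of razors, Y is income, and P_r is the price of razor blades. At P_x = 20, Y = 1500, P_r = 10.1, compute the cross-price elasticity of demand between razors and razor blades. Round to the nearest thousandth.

-0.858

Q_x = 15.1 − 1.6(20) + 0.055(1500) − 3(10.1) = 15.1 − 32 + 82.5 − 30.3 = 35.3.
∂Q_x/∂P_r = −3, so E_xy = -3·(10.1/35.3) ≈ -0.858.
E_xy < 0: the goods are complements.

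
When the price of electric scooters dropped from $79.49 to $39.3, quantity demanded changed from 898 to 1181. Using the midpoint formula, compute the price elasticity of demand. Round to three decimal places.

%Δq = (1181 − 898)/[(898 + 1181)/2] = 283/1039.5 ≈ 0.2722.
%ΔP = (39.3 − 79.49)/[(79.49 + 39.3)/2] = -40.19/59.395 ≈ -0.6767.
Arc elasticity E = %Δq/%ΔP ≈ 0.2722/-0.6767 ≈ -0.402.
|E| < 1: demand is inelastic over this range.

-0.402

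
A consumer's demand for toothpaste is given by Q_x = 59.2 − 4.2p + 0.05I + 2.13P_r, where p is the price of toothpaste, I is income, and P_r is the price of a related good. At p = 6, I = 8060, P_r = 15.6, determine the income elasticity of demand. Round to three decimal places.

0.857

First evaluate Q_x: 59.2 − 4.2(6) + 0.05(8060) + 2.13(15.6) = 59.2 − 25.2 + 403 + 33.228 = 470.228.
∂Q_x/∂I = +0.05, so E_I = 0.05·(8060/470.228) ≈ 0.857.
E_I ∈ (0,1): normal good (necessity).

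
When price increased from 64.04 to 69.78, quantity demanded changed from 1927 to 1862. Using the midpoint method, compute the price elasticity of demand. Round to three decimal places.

-0.400

%Δq = (1862 − 1927)/[(1927 + 1862)/2] = -65/1894.5 ≈ -0.0343.
%ΔP = (69.78 − 64.04)/[(64.04 + 69.78)/2] = 5.74/66.91 ≈ 0.0858.
Arc elasticity E = %Δq/%ΔP ≈ -0.0343/0.0858 ≈ -0.400.
|E| < 1: demand is inelastic over this range.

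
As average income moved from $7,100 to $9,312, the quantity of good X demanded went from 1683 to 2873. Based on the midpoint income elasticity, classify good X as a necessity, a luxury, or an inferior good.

%ΔQ = (2873 − 1683)/[(1683+2873)/2] = 1190/2278 ≈ 0.5224.
%ΔI = (9,312 − 7,100)/[(7,100+9,312)/2] = 2212/8206 ≈ 0.2696.
E_I = %ΔQ/%ΔI ≈ 1.938.
E_I > 1: normal good (luxury).

luxury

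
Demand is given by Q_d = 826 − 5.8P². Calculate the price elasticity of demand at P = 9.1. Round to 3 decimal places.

At P = 9.1, Q_d = 345.702.
dQ_d/dP = −2·5.8·P = −105.56.
Point elasticity E = (dQ_d/dP)·(P/Q_d) = -105.56 × 9.1/345.702 ≈ -2.779.
|E| > 1, so demand is elastic at this price.

-2.779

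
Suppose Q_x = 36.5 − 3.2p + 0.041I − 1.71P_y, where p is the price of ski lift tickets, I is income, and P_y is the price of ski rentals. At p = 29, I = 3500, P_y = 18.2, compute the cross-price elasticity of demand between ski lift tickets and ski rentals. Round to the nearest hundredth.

-0.55

At the given point, Q_x = 36.5 − 3.2(29) + 0.041(3500) − 1.71(18.2) = 36.5 − 92.8 + 143.5 − 31.122 = 56.078.
∂Q_x/∂P_y = −1.71, so E_xy = -1.71·(18.2/56.078) ≈ -0.55.
E_xy < 0: the goods are complements.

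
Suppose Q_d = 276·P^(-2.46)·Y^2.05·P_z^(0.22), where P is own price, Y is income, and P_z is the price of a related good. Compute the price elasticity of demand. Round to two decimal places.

For a Cobb–Douglas (constant-elasticity) form Q_d = A·P^α·…, the elasticity with respect to P equals the exponent α at every point.
Here the exponent on P is -2.46, so the price elasticity of demand is -2.46.

-2.46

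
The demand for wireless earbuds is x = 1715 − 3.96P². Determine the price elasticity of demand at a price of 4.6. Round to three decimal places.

At P = 4.6, x = 1631.2064.
dx/dP = −2·3.96·P = −36.432.
Point elasticity E = (dx/dP)·(P/x) = -36.432 × 4.6/1631.2064 ≈ -0.103.
|E| < 1, so demand is inelastic at this price.

-0.103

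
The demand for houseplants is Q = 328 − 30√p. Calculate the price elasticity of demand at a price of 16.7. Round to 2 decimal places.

-0.30

At p = 16.7, Q = 205.4031.
dQ/dp = −30/(2√p) = −30/(2·4.0866).
Point elasticity E = (dQ/dp)·(p/Q) = -3.6706 × 16.7/205.4031 ≈ -0.30.
|E| < 1, so demand is inelastic at this price.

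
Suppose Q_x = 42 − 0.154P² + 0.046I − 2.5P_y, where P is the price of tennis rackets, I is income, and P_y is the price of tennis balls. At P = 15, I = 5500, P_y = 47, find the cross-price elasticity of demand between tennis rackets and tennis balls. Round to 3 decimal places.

Substituting, Q_x = 42 − 0.154(15)² + 0.046(5500) − 2.5(47) = 42 − 34.65 + 253 − 117.5 = 142.85.
∂Q_x/∂P_y = −2.5, so E_xy = -2.5·(47/142.85) ≈ -0.823.
E_xy < 0: the goods are complements.

-0.823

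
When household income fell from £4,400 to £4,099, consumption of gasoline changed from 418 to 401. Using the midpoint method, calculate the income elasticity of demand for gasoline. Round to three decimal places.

0.586

%ΔQ = (401 − 418)/[(418+401)/2] = -17/409.5 ≈ -0.0415.
%ΔI = (4,099 − 4,400)/[(4,400+4,099)/2] = -301/4249.5 ≈ -0.0708.
E_I = %ΔQ/%ΔI ≈ 0.586.
E_I ∈ (0,1): normal good (necessity).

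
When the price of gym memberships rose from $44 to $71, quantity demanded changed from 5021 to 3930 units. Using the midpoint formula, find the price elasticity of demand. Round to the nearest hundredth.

-0.52

%Δq = (3930 − 5021)/[(5021 + 3930)/2] = -1091/4475.5 ≈ -0.2438.
%ΔP = (71 − 44)/[(44 + 71)/2] = 27/57.5 ≈ 0.4696.
Arc elasticity E = %Δq/%ΔP ≈ -0.2438/0.4696 ≈ -0.52.
|E| < 1: demand is inelastic over this range.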